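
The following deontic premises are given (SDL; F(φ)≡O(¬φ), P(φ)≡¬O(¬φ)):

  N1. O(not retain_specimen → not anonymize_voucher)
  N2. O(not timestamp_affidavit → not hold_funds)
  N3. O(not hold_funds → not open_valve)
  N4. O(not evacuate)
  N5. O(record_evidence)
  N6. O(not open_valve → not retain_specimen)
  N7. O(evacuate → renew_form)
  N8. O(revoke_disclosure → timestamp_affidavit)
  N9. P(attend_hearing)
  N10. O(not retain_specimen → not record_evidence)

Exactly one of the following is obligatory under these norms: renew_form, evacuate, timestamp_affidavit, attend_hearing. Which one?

From premise 5 we have O(record_evidence).
Premise 10, O(not retain_specimen → not record_evidence), contraposes to O(record_evidence → retain_specimen); with O(record_evidence) we get O(retain_specimen).
Premise 6 is O(not open_valve → not retain_specimen); contrapositively O(retain_specimen → open_valve). Since O(retain_specimen) holds, K gives O(open_valve).
The contrapositive of premise 3 (O(not hold_funds → not open_valve)) is O(open_valve → hold_funds), and O(open_valve) is already established, so O(hold_funds).
Premise 2 is O(not timestamp_affidavit → not hold_funds); contrapositively O(hold_funds → timestamp_affidavit). Since O(hold_funds) holds, K gives O(timestamp_affidavit).
So O(timestamp_affidavit) holds — timestamp_affidavit is obligatory. None of the other listed options is made obligatory by any chain of premises.

timestamp_affidavit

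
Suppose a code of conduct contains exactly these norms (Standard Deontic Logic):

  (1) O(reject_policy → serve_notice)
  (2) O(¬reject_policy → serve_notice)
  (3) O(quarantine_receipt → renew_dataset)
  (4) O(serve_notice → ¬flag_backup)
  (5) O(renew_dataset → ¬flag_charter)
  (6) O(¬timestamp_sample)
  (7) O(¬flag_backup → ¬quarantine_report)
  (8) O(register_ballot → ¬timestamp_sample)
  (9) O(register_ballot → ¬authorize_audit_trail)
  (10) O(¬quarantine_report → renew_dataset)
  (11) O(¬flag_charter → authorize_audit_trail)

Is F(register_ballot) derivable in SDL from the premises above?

By case analysis on ¬reject_policy: premise 2 gives O(¬reject_policy → serve_notice) and premise 1 gives O(reject_policy → serve_notice), so O(serve_notice) either way.
Applying K to premise 4 (O(serve_notice → ¬flag_backup)) and O(serve_notice) yields O(¬flag_backup).
With premise 7, O(¬flag_backup → ¬quarantine_report), the K-axiom yields O(¬quarantine_report).
Applying K to premise 10 (O(¬quarantine_report → renew_dataset)) and O(¬quarantine_report) yields O(renew_dataset).
Applying K to premise 5 (O(renew_dataset → ¬flag_charter)) and O(renew_dataset) yields O(¬flag_charter).
Premise 11 is O(¬flag_charter → authorize_audit_trail); since O(¬flag_charter), deontic closure gives O(authorize_audit_trail).
Premise 9 is O(register_ballot → ¬authorize_audit_trail); contrapositively O(authorize_audit_trail → ¬register_ballot). Since O(authorize_audit_trail) holds, K gives O(¬register_ballot).
Premises 3, 6, 8 do not contribute to this derivation.
So O(¬register_ballot) holds, i.e. F(register_ballot). The claim follows.

Yes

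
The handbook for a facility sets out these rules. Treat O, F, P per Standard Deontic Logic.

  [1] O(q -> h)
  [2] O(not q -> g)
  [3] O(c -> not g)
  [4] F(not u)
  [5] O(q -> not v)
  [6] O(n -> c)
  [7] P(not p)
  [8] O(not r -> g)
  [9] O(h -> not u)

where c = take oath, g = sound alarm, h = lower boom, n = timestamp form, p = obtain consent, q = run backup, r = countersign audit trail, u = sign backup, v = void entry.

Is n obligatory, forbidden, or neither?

Premise 4 is F(not u), i.e. O(u).
The contrapositive of premise 9 (O(h -> not u)) is O(u -> not h), and O(u) is already established, so O(not h).
Premise 1, O(q -> h), contraposes to O(not h -> not q); with O(not h) we get O(not q).
Premise 2 is O(not q -> g); since O(not q), deontic closure gives O(g).
Premise 3 is O(c -> not g); contrapositively O(g -> not c). Since O(g) holds, K gives O(not c).
Premise 6 is O(n -> c); contrapositively O(not c -> not n). Since O(not c) holds, K gives O(not n).
Premises 5, 7, 8 do not contribute to this derivation.
Thus O(not n), which is F(n): n is forbidden.

Forbidden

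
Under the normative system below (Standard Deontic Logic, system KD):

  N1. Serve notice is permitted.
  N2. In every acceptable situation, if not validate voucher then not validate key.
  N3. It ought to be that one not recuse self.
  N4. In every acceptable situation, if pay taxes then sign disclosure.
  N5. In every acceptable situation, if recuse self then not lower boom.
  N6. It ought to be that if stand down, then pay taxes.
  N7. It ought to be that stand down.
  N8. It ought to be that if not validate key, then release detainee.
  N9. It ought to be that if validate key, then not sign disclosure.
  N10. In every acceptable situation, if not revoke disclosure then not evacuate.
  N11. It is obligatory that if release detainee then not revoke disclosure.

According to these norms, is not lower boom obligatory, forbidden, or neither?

Premise 5 is O(recuse_self → ¬lower_boom), but O(recuse_self) is not derivable from the premises, so it does not yield O(¬lower_boom).
No premise or chain of K-axiom applications forces O(¬lower_boom), and none forces O(lower_boom). So ¬lower_boom is neither obligatory nor forbidden under these norms.

Neither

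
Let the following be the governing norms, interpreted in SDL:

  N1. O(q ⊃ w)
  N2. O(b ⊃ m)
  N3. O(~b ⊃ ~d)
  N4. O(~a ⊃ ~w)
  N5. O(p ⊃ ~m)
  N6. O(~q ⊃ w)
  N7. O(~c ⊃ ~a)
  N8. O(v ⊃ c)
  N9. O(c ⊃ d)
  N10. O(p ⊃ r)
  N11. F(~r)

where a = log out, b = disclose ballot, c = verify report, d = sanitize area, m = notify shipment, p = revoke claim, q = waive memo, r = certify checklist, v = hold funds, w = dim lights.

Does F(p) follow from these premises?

By case analysis on q: premise 1 gives O(q ⊃ w) and premise 6 gives O(~q ⊃ w), so O(w) either way.
The contrapositive of premise 4 (O(~a ⊃ ~w)) is O(w ⊃ a), and O(w) is already established, so O(a).
The contrapositive of premise 7 (O(~c ⊃ ~a)) is O(a ⊃ c), and O(a) is already established, so O(c).
Premise 9 is O(c ⊃ d); since O(c), deontic closure gives O(d).
The contrapositive of premise 3 (O(~b ⊃ ~d)) is O(d ⊃ b), and O(d) is already established, so O(b).
From O(b) and premise 2, O(b ⊃ m), we obtain O(m).
Premise 5 is O(p ⊃ ~m); contrapositively O(m ⊃ ~p). Since O(m) holds, K gives O(~p).
Premises 8, 10, 11 do not contribute to this derivation.
So O(~p) holds, i.e. F(p). The claim follows.

Yes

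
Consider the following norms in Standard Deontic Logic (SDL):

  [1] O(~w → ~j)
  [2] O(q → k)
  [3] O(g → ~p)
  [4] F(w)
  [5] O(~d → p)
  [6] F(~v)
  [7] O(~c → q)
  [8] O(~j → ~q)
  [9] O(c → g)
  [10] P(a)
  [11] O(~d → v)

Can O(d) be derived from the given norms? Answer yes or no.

Yes

F(w) at premise 4 means O(~w).
Applying K to premise 1 (O(~w → ~j)) and O(~w) yields O(~j).
Applying K to premise 8 (O(~j → ~q)) and O(~j) yields O(~q).
Premise 7 is O(~c → q); contrapositively O(~q → c). Since O(~q) holds, K gives O(c).
Premise 9 is O(c → g); since O(c), deontic closure gives O(g).
From O(g) and premise 3, O(g → ~p), we obtain O(~p).
Premise 5, O(~d → p), contraposes to O(~p → d); with O(~p) we get O(d).
Premises 2, 6, 10, 11 do not contribute to this derivation.
So O(d) follows.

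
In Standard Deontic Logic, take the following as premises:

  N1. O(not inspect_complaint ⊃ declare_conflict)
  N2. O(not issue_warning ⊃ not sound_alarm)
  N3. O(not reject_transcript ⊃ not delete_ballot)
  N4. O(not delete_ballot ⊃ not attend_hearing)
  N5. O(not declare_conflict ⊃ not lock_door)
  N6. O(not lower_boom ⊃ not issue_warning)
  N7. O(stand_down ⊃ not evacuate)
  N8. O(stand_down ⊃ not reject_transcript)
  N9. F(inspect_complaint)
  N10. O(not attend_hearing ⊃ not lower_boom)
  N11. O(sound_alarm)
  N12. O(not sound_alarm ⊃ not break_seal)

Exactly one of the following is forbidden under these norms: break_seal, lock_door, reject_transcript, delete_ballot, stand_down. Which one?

stand_down

From premise 11 we have O(sound_alarm).
Premise 2 is O(not issue_warning ⊃ not sound_alarm); contrapositively O(sound_alarm ⊃ issue_warning). Since O(sound_alarm) holds, K gives O(issue_warning).
Premise 6 is O(not lower_boom ⊃ not issue_warning); contrapositively O(issue_warning ⊃ lower_boom). Since O(issue_warning) holds, K gives O(lower_boom).
Premise 10 is O(not attend_hearing ⊃ not lower_boom); contrapositively O(lower_boom ⊃ attend_hearing). Since O(lower_boom) holds, K gives O(attend_hearing).
Premise 4 is O(not delete_ballot ⊃ not attend_hearing); contrapositively O(attend_hearing ⊃ delete_ballot). Since O(attend_hearing) holds, K gives O(delete_ballot).
The contrapositive of premise 3 (O(not reject_transcript ⊃ not delete_ballot)) is O(delete_ballot ⊃ reject_transcript), and O(delete_ballot) is already established, so O(reject_transcript).
Premise 8, O(stand_down ⊃ not reject_transcript), contraposes to O(reject_transcript ⊃ not stand_down); with O(reject_transcript) we get O(not stand_down).
So O(not stand_down) holds, i.e. stand_down is forbidden. None of the other listed options is forbidden under the premises.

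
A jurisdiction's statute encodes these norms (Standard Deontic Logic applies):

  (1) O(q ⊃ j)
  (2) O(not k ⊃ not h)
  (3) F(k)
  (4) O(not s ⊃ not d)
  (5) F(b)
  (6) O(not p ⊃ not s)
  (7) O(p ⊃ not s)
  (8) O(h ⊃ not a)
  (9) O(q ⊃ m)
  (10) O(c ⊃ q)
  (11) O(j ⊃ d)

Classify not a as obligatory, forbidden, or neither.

Neither

Premise 8 is O(h ⊃ not a), but O(h) is not derivable from the premises, so it does not yield O(not a).
No premise or chain of K-axiom applications forces O(not a), and none forces O(a). So not a is neither obligatory nor forbidden under these norms.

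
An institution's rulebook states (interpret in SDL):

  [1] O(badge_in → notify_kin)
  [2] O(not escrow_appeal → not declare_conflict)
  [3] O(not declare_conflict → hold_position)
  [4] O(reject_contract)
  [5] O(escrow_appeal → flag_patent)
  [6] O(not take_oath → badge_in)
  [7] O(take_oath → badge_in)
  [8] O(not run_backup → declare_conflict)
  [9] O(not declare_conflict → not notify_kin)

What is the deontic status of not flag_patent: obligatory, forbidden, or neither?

Premises 6 and 7 cover both cases: O(not take_oath → badge_in) and O(take_oath → badge_in). Since not take_oath ∨ take_oath is a tautology, O(badge_in) follows.
Applying K to premise 1 (O(badge_in → notify_kin)) and O(badge_in) yields O(notify_kin).
The contrapositive of premise 9 (O(not declare_conflict → not notify_kin)) is O(notify_kin → declare_conflict), and O(notify_kin) is already established, so O(declare_conflict).
Premise 2 is O(not escrow_appeal → not declare_conflict); contrapositively O(declare_conflict → escrow_appeal). Since O(declare_conflict) holds, K gives O(escrow_appeal).
From O(escrow_appeal) and premise 5, O(escrow_appeal → flag_patent), we obtain O(flag_patent).
Premises 3, 4, 8 do not contribute to this derivation.
Thus O(flag_patent), which is F(not flag_patent): not flag_patent is forbidden.

Forbidden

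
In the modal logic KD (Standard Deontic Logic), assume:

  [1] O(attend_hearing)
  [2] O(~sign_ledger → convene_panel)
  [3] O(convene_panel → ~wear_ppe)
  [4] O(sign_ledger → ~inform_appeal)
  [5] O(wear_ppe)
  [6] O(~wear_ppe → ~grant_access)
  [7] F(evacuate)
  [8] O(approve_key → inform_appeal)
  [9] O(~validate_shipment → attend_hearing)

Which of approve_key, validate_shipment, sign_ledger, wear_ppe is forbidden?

Premise 5 states O(wear_ppe) outright.
The contrapositive of premise 3 (O(convene_panel → ~wear_ppe)) is O(wear_ppe → ~convene_panel), and O(wear_ppe) is already established, so O(~convene_panel).
Premise 2 is O(~sign_ledger → convene_panel); contrapositively O(~convene_panel → sign_ledger). Since O(~convene_panel) holds, K gives O(sign_ledger).
From O(sign_ledger) and premise 4, O(sign_ledger → ~inform_appeal), we obtain O(~inform_appeal).
The contrapositive of premise 8 (O(approve_key → inform_appeal)) is O(~inform_appeal → ~approve_key), and O(~inform_appeal) is already established, so O(~approve_key).
So O(~approve_key) holds, i.e. approve_key is forbidden. None of the other listed options is forbidden under the premises.

approve_key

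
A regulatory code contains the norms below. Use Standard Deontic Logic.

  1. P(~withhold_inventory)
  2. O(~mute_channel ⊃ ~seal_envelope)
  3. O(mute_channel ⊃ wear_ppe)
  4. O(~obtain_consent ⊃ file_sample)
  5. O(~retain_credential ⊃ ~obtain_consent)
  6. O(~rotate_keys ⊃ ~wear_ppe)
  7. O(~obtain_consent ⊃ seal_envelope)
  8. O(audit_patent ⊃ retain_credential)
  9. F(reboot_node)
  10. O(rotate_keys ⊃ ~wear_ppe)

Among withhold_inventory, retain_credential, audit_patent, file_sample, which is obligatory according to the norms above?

retain_credential

By case analysis on ~rotate_keys: premise 6 gives O(~rotate_keys ⊃ ~wear_ppe) and premise 10 gives O(rotate_keys ⊃ ~wear_ppe), so O(~wear_ppe) either way.
Premise 3, O(mute_channel ⊃ wear_ppe), contraposes to O(~wear_ppe ⊃ ~mute_channel); with O(~wear_ppe) we get O(~mute_channel).
Premise 2 is O(~mute_channel ⊃ ~seal_envelope); since O(~mute_channel), deontic closure gives O(~seal_envelope).
Premise 7, O(~obtain_consent ⊃ seal_envelope), contraposes to O(~seal_envelope ⊃ obtain_consent); with O(~seal_envelope) we get O(obtain_consent).
Premise 5, O(~retain_credential ⊃ ~obtain_consent), contraposes to O(obtain_consent ⊃ retain_credential); with O(obtain_consent) we get O(retain_credential).
So O(retain_credential) holds — retain_credential is obligatory. None of the other listed options is made obligatory by any chain of premises.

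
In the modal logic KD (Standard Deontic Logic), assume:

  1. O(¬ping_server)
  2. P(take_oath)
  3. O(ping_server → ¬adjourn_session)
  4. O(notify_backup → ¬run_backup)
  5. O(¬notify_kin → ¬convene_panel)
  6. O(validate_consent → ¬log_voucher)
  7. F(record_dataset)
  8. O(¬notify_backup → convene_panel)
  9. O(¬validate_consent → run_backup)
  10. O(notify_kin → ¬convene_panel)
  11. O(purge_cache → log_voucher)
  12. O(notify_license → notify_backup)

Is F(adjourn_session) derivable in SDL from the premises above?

Premise 3 is O(ping_server → ¬adjourn_session), but O(ping_server) is not derivable from the premises, so it does not yield O(¬adjourn_session).
No other premise forces O(¬adjourn_session). An ideal world satisfying every premise can still have adjourn_session true, so F(adjourn_session) is not derivable.

No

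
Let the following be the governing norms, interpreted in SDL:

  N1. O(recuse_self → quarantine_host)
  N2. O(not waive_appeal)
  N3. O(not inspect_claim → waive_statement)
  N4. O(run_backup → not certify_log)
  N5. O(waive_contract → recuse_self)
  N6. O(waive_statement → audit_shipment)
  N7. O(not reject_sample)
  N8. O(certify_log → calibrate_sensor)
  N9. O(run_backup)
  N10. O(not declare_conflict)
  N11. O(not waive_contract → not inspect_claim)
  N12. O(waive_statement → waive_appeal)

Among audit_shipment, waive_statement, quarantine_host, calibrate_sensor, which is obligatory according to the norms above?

Premise 2 states O(not waive_appeal) outright.
Premise 12, O(waive_statement → waive_appeal), contraposes to O(not waive_appeal → not waive_statement); with O(not waive_appeal) we get O(not waive_statement).
The contrapositive of premise 3 (O(not inspect_claim → waive_statement)) is O(not waive_statement → inspect_claim), and O(not waive_statement) is already established, so O(inspect_claim).
Premise 11, O(not waive_contract → not inspect_claim), contraposes to O(inspect_claim → waive_contract); with O(inspect_claim) we get O(waive_contract).
Applying K to premise 5 (O(waive_contract → recuse_self)) and O(waive_contract) yields O(recuse_self).
Premise 1 is O(recuse_self → quarantine_host); since O(recuse_self), deontic closure gives O(quarantine_host).
So O(quarantine_host) holds — quarantine_host is obligatory. None of the other listed options is made obligatory by any chain of premises.

quarantine_host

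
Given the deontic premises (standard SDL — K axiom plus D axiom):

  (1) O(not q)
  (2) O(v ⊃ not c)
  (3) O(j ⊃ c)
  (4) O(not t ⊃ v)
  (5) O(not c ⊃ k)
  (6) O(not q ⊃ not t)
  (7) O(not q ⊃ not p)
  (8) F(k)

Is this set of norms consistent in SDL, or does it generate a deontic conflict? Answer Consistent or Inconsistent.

Inconsistent

Premise 8 is F(k), i.e. O(not k).
Premise 5, O(not c ⊃ k), contraposes to O(not k ⊃ c); with O(not k) we get O(c).
Premise 2 is O(v ⊃ not c); contrapositively O(c ⊃ not v). Since O(c) holds, K gives O(not v).
Premise 4 is O(not t ⊃ v); contrapositively O(not v ⊃ t). Since O(not v) holds, K gives O(t).
Premise 6 is O(not q ⊃ not t); contrapositively O(t ⊃ q). Since O(t) holds, K gives O(q).
But premise 1 directly asserts O(not q).
We now have both O(q) and O(not q) — q is simultaneously obligatory and forbidden, violating the D-axiom.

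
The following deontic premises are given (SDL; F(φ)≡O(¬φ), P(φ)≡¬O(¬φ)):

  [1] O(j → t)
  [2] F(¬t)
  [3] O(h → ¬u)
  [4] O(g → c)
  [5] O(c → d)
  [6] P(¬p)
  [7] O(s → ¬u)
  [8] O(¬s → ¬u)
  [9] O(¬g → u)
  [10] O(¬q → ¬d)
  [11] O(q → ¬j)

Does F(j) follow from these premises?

Premises 7 and 8 cover both cases: O(s → ¬u) and O(¬s → ¬u). Since s ∨ ¬s is a tautology, O(¬u) follows.
Premise 9 is O(¬g → u); contrapositively O(¬u → g). Since O(¬u) holds, K gives O(g).
From O(g) and premise 4, O(g → c), we obtain O(c).
From O(c) and premise 5, O(c → d), we obtain O(d).
Premise 10, O(¬q → ¬d), contraposes to O(d → q); with O(d) we get O(q).
With premise 11, O(q → ¬j), the K-axiom yields O(¬j).
Premises 1, 2, 3, 6 do not contribute to this derivation.
So O(¬j) holds, i.e. F(j). The claim follows.

Yes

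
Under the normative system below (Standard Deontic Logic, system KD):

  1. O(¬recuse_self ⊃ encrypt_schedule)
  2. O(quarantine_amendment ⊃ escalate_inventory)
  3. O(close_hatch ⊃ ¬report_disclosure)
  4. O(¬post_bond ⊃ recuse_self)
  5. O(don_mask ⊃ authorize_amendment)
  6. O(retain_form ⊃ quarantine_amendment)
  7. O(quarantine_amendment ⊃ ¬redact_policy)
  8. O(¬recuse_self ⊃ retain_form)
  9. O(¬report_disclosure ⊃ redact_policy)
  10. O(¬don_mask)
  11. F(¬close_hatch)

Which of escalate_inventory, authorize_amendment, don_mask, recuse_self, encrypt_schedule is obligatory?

F(¬close_hatch) at premise 11 means O(close_hatch).
Premise 3 is O(close_hatch ⊃ ¬report_disclosure); since O(close_hatch), deontic closure gives O(¬report_disclosure).
Applying K to premise 9 (O(¬report_disclosure ⊃ redact_policy)) and O(¬report_disclosure) yields O(redact_policy).
Premise 7, O(quarantine_amendment ⊃ ¬redact_policy), contraposes to O(redact_policy ⊃ ¬quarantine_amendment); with O(redact_policy) we get O(¬quarantine_amendment).
Premise 6, O(retain_form ⊃ quarantine_amendment), contraposes to O(¬quarantine_amendment ⊃ ¬retain_form); with O(¬quarantine_amendment) we get O(¬retain_form).
Premise 8, O(¬recuse_self ⊃ retain_form), contraposes to O(¬retain_form ⊃ recuse_self); with O(¬retain_form) we get O(recuse_self).
So O(recuse_self) holds — recuse_self is obligatory. None of the other listed options is made obligatory by any chain of premises.

recuse_self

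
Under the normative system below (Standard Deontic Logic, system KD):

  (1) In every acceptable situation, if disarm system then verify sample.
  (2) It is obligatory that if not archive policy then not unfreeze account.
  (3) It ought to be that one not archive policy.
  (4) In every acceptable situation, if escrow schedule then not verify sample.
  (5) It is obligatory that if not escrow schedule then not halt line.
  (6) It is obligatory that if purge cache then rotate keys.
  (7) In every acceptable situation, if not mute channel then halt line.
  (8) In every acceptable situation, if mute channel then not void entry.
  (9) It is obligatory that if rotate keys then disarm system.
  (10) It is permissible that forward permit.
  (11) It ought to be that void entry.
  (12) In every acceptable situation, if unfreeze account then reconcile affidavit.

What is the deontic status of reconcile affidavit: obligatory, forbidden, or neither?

Premise 12 is O(unfreeze_account → reconcile_affidavit), but O(unfreeze_account) is not derivable from the premises, so it does not yield O(reconcile_affidavit).
No premise or chain of K-axiom applications forces O(reconcile_affidavit), and none forces O(¬reconcile_affidavit). So reconcile_affidavit is neither obligatory nor forbidden under these norms.

Neither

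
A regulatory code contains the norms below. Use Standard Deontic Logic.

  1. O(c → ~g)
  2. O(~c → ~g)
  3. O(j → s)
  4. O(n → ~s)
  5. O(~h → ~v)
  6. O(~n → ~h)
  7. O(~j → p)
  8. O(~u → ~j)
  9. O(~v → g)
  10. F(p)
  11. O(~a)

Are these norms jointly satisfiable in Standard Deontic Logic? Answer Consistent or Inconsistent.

Inconsistent

Premises 1 and 2 cover both cases: O(c → ~g) and O(~c → ~g). Since c ∨ ~c is a tautology, O(~g) follows.
Premise 9 is O(~v → g); contrapositively O(~g → v). Since O(~g) holds, K gives O(v).
Premise 5, O(~h → ~v), contraposes to O(v → h); with O(v) we get O(h).
Premise 6, O(~n → ~h), contraposes to O(h → n); with O(h) we get O(n).
Premise 4 is O(n → ~s); since O(n), deontic closure gives O(~s).
Premise 3 is O(j → s); contrapositively O(~s → ~j). Since O(~s) holds, K gives O(~j).
Premise 7 is O(~j → p); since O(~j), deontic closure gives O(p).
But premise 10, F(p), means O(~p).
We now have both O(p) and O(~p) — p is simultaneously obligatory and forbidden, violating the D-axiom.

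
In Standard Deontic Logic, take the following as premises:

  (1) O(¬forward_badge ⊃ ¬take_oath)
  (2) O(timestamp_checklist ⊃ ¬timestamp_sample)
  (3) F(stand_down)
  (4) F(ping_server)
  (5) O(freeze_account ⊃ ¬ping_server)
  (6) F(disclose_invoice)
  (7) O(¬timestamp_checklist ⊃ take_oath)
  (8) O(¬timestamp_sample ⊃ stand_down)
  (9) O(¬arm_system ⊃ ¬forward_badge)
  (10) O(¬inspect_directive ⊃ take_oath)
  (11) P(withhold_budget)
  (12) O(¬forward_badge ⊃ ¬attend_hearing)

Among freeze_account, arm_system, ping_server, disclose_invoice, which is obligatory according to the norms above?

arm_system

F(stand_down) at premise 3 means O(¬stand_down).
Premise 8 is O(¬timestamp_sample ⊃ stand_down); contrapositively O(¬stand_down ⊃ timestamp_sample). Since O(¬stand_down) holds, K gives O(timestamp_sample).
Premise 2, O(timestamp_checklist ⊃ ¬timestamp_sample), contraposes to O(timestamp_sample ⊃ ¬timestamp_checklist); with O(timestamp_sample) we get O(¬timestamp_checklist).
With premise 7, O(¬timestamp_checklist ⊃ take_oath), the K-axiom yields O(take_oath).
Premise 1 is O(¬forward_badge ⊃ ¬take_oath); contrapositively O(take_oath ⊃ forward_badge). Since O(take_oath) holds, K gives O(forward_badge).
Premise 9 is O(¬arm_system ⊃ ¬forward_badge); contrapositively O(forward_badge ⊃ arm_system). Since O(forward_badge) holds, K gives O(arm_system).
So O(arm_system) holds — arm_system is obligatory. None of the other listed options is made obligatory by any chain of premises.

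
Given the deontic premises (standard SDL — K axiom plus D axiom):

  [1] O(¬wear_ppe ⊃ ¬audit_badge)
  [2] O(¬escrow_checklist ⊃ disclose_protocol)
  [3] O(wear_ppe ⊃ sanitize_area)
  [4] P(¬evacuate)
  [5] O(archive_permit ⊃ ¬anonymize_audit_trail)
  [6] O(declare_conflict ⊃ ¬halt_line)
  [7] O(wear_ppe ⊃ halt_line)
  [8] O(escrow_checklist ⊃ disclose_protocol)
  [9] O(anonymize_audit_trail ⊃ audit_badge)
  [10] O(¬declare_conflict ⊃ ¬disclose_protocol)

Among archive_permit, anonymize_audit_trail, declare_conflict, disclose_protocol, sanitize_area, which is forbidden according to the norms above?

anonymize_audit_trail

By case analysis on escrow_checklist: premise 8 gives O(escrow_checklist ⊃ disclose_protocol) and premise 2 gives O(¬escrow_checklist ⊃ disclose_protocol), so O(disclose_protocol) either way.
The contrapositive of premise 10 (O(¬declare_conflict ⊃ ¬disclose_protocol)) is O(disclose_protocol ⊃ declare_conflict), and O(disclose_protocol) is already established, so O(declare_conflict).
From O(declare_conflict) and premise 6, O(declare_conflict ⊃ ¬halt_line), we obtain O(¬halt_line).
The contrapositive of premise 7 (O(wear_ppe ⊃ halt_line)) is O(¬halt_line ⊃ ¬wear_ppe), and O(¬halt_line) is already established, so O(¬wear_ppe).
Premise 1 is O(¬wear_ppe ⊃ ¬audit_badge); since O(¬wear_ppe), deontic closure gives O(¬audit_badge).
The contrapositive of premise 9 (O(anonymize_audit_trail ⊃ audit_badge)) is O(¬audit_badge ⊃ ¬anonymize_audit_trail), and O(¬audit_badge) is already established, so O(¬anonymize_audit_trail).
So O(¬anonymize_audit_trail) holds, i.e. anonymize_audit_trail is forbidden. None of the other listed options is forbidden under the premises.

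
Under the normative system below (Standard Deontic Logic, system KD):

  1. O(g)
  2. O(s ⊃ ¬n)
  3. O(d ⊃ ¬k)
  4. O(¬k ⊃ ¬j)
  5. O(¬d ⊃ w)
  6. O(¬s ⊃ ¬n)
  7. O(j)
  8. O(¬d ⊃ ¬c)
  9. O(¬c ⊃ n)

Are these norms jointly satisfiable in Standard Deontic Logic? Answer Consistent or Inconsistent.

Inconsistent

By case analysis on s: premise 2 gives O(s ⊃ ¬n) and premise 6 gives O(¬s ⊃ ¬n), so O(¬n) either way.
Premise 9 is O(¬c ⊃ n); contrapositively O(¬n ⊃ c). Since O(¬n) holds, K gives O(c).
The contrapositive of premise 8 (O(¬d ⊃ ¬c)) is O(c ⊃ d), and O(c) is already established, so O(d).
Premise 3 is O(d ⊃ ¬k); since O(d), deontic closure gives O(¬k).
With premise 4, O(¬k ⊃ ¬j), the K-axiom yields O(¬j).
Yet premise 7 states O(j).
We now have both O(¬j) and O(j) — j is simultaneously obligatory and forbidden, violating the D-axiom.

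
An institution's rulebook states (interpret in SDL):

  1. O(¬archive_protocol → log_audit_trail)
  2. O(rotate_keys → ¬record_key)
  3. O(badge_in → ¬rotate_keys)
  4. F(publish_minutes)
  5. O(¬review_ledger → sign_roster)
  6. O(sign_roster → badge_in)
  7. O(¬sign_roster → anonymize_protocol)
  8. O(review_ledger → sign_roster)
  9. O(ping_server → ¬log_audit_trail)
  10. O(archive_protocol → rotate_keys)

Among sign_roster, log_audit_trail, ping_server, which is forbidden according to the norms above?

ping_server

By case analysis on review_ledger: premise 8 gives O(review_ledger → sign_roster) and premise 5 gives O(¬review_ledger → sign_roster), so O(sign_roster) either way.
Applying K to premise 6 (O(sign_roster → badge_in)) and O(sign_roster) yields O(badge_in).
Applying K to premise 3 (O(badge_in → ¬rotate_keys)) and O(badge_in) yields O(¬rotate_keys).
Premise 10 is O(archive_protocol → rotate_keys); contrapositively O(¬rotate_keys → ¬archive_protocol). Since O(¬rotate_keys) holds, K gives O(¬archive_protocol).
With premise 1, O(¬archive_protocol → log_audit_trail), the K-axiom yields O(log_audit_trail).
The contrapositive of premise 9 (O(ping_server → ¬log_audit_trail)) is O(log_audit_trail → ¬ping_server), and O(log_audit_trail) is already established, so O(¬ping_server).
So O(¬ping_server) holds, i.e. ping_server is forbidden. None of the other listed options is forbidden under the premises.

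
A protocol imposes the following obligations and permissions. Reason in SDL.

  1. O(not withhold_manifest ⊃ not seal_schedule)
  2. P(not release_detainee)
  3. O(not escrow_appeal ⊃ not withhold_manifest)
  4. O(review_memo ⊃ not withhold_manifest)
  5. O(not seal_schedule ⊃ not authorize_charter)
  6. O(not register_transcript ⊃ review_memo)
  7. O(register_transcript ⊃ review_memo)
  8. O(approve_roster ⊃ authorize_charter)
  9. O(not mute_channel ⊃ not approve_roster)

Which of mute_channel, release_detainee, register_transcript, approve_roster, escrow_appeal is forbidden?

approve_roster

Premises 7 and 6 are O(register_transcript ⊃ review_memo) and O(not register_transcript ⊃ review_memo); every ideal world satisfies register_transcript or not register_transcript, so in either case review_memo holds — hence O(review_memo).
Applying K to premise 4 (O(review_memo ⊃ not withhold_manifest)) and O(review_memo) yields O(not withhold_manifest).
Premise 1 is O(not withhold_manifest ⊃ not seal_schedule); since O(not withhold_manifest), deontic closure gives O(not seal_schedule).
With premise 5, O(not seal_schedule ⊃ not authorize_charter), the K-axiom yields O(not authorize_charter).
Premise 8, O(approve_roster ⊃ authorize_charter), contraposes to O(not authorize_charter ⊃ not approve_roster); with O(not authorize_charter) we get O(not approve_roster).
So O(not approve_roster) holds, i.e. approve_roster is forbidden. None of the other listed options is forbidden under the premises.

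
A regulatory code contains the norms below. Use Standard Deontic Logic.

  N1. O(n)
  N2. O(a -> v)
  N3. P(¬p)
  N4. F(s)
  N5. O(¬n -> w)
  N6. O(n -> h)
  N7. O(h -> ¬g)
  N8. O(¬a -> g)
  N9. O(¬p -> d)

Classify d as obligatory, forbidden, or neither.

Neither

Premise 9 is O(¬p -> d), but O(¬p) is not derivable from the premises (the permission P(¬p) asserts only ¬O(p), not O(¬p)), so it does not yield O(d).
No premise or chain of K-axiom applications forces O(d), and none forces O(¬d). So d is neither obligatory nor forbidden under these norms.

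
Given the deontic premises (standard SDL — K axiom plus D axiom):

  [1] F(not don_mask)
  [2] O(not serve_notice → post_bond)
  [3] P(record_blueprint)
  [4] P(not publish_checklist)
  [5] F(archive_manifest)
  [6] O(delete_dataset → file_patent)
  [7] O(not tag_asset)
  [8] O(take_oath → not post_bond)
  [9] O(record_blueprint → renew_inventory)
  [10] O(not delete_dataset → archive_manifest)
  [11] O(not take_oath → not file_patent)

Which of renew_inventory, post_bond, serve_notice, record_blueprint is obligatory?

serve_notice

Premise 5 is F(archive_manifest), i.e. O(not archive_manifest).
Premise 10, O(not delete_dataset → archive_manifest), contraposes to O(not archive_manifest → delete_dataset); with O(not archive_manifest) we get O(delete_dataset).
From O(delete_dataset) and premise 6, O(delete_dataset → file_patent), we obtain O(file_patent).
Premise 11, O(not take_oath → not file_patent), contraposes to O(file_patent → take_oath); with O(file_patent) we get O(take_oath).
With premise 8, O(take_oath → not post_bond), the K-axiom yields O(not post_bond).
The contrapositive of premise 2 (O(not serve_notice → post_bond)) is O(not post_bond → serve_notice), and O(not post_bond) is already established, so O(serve_notice).
So O(serve_notice) holds — serve_notice is obligatory. None of the other listed options is made obligatory by any chain of premises.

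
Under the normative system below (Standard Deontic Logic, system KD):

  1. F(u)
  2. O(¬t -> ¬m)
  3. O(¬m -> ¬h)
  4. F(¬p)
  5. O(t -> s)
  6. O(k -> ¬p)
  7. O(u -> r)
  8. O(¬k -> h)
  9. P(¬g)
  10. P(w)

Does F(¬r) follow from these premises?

No

Premise 7 is O(u -> r), but O(u) is not derivable from the premises, so it does not yield O(r).
No other premise forces O(r). An ideal world satisfying every premise can still have ¬r true, so F(¬r) is not derivable.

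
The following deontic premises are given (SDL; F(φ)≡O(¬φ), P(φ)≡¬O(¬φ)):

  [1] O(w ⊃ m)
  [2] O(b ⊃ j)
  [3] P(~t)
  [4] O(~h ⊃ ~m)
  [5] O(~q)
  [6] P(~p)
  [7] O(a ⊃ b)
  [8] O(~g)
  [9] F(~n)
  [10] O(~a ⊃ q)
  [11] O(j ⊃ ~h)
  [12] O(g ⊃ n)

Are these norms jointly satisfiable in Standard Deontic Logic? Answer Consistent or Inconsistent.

Premise 12 is O(g ⊃ n); even if O(n) held, inferring O(g) would be affirming the consequent — invalid.
So O(g) is not derivable, and the apparent clash with O(~g) does not arise.
A world satisfying every obligation exists (e.g. a=true, b=true, g=false, h=false, j=true, m=false, n=true, p=false, q=false, t=false, w=false); no atom is both obligatory and forbidden, so the set is consistent.

Consistent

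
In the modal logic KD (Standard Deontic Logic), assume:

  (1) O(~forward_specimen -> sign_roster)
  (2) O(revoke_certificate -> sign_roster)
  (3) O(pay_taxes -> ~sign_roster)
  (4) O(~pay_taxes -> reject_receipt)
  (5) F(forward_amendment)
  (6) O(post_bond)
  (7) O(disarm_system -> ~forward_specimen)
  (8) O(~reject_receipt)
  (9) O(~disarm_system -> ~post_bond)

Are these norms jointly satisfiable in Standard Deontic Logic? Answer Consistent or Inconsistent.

Inconsistent

Premise 6 states O(post_bond) outright.
Premise 9, O(~disarm_system -> ~post_bond), contraposes to O(post_bond -> disarm_system); with O(post_bond) we get O(disarm_system).
From O(disarm_system) and premise 7, O(disarm_system -> ~forward_specimen), we obtain O(~forward_specimen).
With premise 1, O(~forward_specimen -> sign_roster), the K-axiom yields O(sign_roster).
The contrapositive of premise 3 (O(pay_taxes -> ~sign_roster)) is O(sign_roster -> ~pay_taxes), and O(sign_roster) is already established, so O(~pay_taxes).
Premise 4 is O(~pay_taxes -> reject_receipt); since O(~pay_taxes), deontic closure gives O(reject_receipt).
However, premise 8 gives O(~reject_receipt).
We now have both O(reject_receipt) and O(~reject_receipt) — reject_receipt is simultaneously obligatory and forbidden, violating the D-axiom.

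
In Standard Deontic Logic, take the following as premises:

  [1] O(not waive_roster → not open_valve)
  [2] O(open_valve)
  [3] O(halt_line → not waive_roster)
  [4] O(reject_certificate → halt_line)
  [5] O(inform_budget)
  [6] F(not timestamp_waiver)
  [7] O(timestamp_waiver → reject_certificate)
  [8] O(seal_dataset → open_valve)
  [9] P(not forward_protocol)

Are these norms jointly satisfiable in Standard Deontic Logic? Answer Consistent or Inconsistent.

Inconsistent

Premise 2 gives O(open_valve).
Premise 1, O(not waive_roster → not open_valve), contraposes to O(open_valve → waive_roster); with O(open_valve) we get O(waive_roster).
Premise 3 is O(halt_line → not waive_roster); contrapositively O(waive_roster → not halt_line). Since O(waive_roster) holds, K gives O(not halt_line).
The contrapositive of premise 4 (O(reject_certificate → halt_line)) is O(not halt_line → not reject_certificate), and O(not halt_line) is already established, so O(not reject_certificate).
The contrapositive of premise 7 (O(timestamp_waiver → reject_certificate)) is O(not reject_certificate → not timestamp_waiver), and O(not reject_certificate) is already established, so O(not timestamp_waiver).
Yet premise 6 is F(not timestamp_waiver), i.e. O(timestamp_waiver).
We now have both O(not timestamp_waiver) and O(timestamp_waiver) — timestamp_waiver is simultaneously obligatory and forbidden, violating the D-axiom.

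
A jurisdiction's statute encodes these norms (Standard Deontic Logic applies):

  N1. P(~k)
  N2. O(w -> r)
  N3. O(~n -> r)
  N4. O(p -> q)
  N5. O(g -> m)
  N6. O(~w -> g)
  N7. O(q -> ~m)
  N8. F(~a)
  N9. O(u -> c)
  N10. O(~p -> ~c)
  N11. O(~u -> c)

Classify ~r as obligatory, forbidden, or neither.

Premises 11 and 9 are O(~u -> c) and O(u -> c); every ideal world satisfies ~u or u, so in either case c holds — hence O(c).
The contrapositive of premise 10 (O(~p -> ~c)) is O(c -> p), and O(c) is already established, so O(p).
From O(p) and premise 4, O(p -> q), we obtain O(q).
With premise 7, O(q -> ~m), the K-axiom yields O(~m).
The contrapositive of premise 5 (O(g -> m)) is O(~m -> ~g), and O(~m) is already established, so O(~g).
The contrapositive of premise 6 (O(~w -> g)) is O(~g -> w), and O(~g) is already established, so O(w).
With premise 2, O(w -> r), the K-axiom yields O(r).
Premises 1, 3, 8 do not contribute to this derivation.
Thus O(r), which is F(~r): ~r is forbidden.

Forbidden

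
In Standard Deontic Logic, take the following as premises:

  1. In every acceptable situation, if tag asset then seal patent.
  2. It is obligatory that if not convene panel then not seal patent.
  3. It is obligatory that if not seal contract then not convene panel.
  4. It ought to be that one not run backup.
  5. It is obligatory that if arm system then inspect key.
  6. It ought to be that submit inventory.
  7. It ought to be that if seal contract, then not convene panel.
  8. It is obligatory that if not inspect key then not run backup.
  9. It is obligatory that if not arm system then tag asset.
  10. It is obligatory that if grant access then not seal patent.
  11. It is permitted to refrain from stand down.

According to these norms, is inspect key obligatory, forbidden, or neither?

Obligatory

Premises 7 and 3 cover both cases: O(seal_contract → ¬convene_panel) and O(¬seal_contract → ¬convene_panel). Since seal_contract ∨ ¬seal_contract is a tautology, O(¬convene_panel) follows.
Applying K to premise 2 (O(¬convene_panel → ¬seal_patent)) and O(¬convene_panel) yields O(¬seal_patent).
The contrapositive of premise 1 (O(tag_asset → seal_patent)) is O(¬seal_patent → ¬tag_asset), and O(¬seal_patent) is already established, so O(¬tag_asset).
The contrapositive of premise 9 (O(¬arm_system → tag_asset)) is O(¬tag_asset → arm_system), and O(¬tag_asset) is already established, so O(arm_system).
From O(arm_system) and premise 5, O(arm_system → inspect_key), we obtain O(inspect_key).
Premises 4, 6, 8, 10, 11 do not contribute to this derivation.
Hence inspect_key is obligatory.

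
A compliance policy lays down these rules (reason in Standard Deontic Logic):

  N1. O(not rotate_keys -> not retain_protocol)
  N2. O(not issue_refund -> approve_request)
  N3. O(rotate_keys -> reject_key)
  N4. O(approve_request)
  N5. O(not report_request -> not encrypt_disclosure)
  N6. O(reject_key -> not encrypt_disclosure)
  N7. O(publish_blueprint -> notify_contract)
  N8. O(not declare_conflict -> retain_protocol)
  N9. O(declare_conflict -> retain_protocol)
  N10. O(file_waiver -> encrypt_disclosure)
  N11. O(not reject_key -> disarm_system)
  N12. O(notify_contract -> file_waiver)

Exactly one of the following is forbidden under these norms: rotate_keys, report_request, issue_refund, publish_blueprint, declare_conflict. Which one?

By case analysis on not declare_conflict: premise 8 gives O(not declare_conflict -> retain_protocol) and premise 9 gives O(declare_conflict -> retain_protocol), so O(retain_protocol) either way.
Premise 1, O(not rotate_keys -> not retain_protocol), contraposes to O(retain_protocol -> rotate_keys); with O(retain_protocol) we get O(rotate_keys).
Premise 3 is O(rotate_keys -> reject_key); since O(rotate_keys), deontic closure gives O(reject_key).
Applying K to premise 6 (O(reject_key -> not encrypt_disclosure)) and O(reject_key) yields O(not encrypt_disclosure).
Premise 10, O(file_waiver -> encrypt_disclosure), contraposes to O(not encrypt_disclosure -> not file_waiver); with O(not encrypt_disclosure) we get O(not file_waiver).
Premise 12 is O(notify_contract -> file_waiver); contrapositively O(not file_waiver -> not notify_contract). Since O(not file_waiver) holds, K gives O(not notify_contract).
Premise 7 is O(publish_blueprint -> notify_contract); contrapositively O(not notify_contract -> not publish_blueprint). Since O(not notify_contract) holds, K gives O(not publish_blueprint).
So O(not publish_blueprint) holds, i.e. publish_blueprint is forbidden. None of the other listed options is forbidden under the premises.

publish_blueprint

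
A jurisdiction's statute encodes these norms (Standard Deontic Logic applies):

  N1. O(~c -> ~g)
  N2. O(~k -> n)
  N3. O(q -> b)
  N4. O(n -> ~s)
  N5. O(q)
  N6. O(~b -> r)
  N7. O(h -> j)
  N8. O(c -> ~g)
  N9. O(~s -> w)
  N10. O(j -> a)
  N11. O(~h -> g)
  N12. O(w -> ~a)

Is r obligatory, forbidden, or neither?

Neither

Premise 6 is O(~b -> r), but O(~b) is not derivable from the premises, so it does not yield O(r).
No premise or chain of K-axiom applications forces O(r), and none forces O(~r). So r is neither obligatory nor forbidden under these norms.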